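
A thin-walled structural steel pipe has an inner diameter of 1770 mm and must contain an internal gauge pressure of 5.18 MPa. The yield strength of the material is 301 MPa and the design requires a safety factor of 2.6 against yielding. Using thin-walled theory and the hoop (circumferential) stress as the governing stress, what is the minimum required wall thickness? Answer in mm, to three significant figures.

σ_allow = 301/2.6 = 115.8 MPa.
Hoop stress σ_h = pD/(2t), so t = pD/(2σ_allow) = 5.18×1770/(2×115.8) = 39.60 mm.

t = 39.6 mm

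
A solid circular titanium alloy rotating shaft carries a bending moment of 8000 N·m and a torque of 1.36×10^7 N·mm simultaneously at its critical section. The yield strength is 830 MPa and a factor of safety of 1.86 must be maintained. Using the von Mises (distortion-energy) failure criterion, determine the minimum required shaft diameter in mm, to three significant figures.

σ_allow = σ_y/n = 830/1.86 = 446.2 MPa.
For a solid shaft σ_b = 32M/(πd³) and τ = 16T/(πd³), so the von Mises stress is σ' = (16/πd³)·√(4M²+3T²).
√(4M²+3T²) = √(4×(8.000×10^6)² + 3×(1.360×10^7)²) = 2.848×10^7 N·mm.
d³ = 16×2.848×10^7/(π×446.2) = 325000 mm³.
d = 68.75 mm.

d = 68.8 mm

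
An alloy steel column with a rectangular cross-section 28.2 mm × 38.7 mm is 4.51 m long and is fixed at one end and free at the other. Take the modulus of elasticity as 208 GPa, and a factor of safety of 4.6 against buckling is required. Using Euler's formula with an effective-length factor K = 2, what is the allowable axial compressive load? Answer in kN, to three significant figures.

P_allow = 0.397 kN

Buckling occurs about the weak axis: I_min = h·b³/12 = 38.7×28.2³/12 = 72320 mm⁴ (b = 28.2 mm is the smaller dimension).
Effective length L_e = KL = 2×4.51 m = 9020 mm.
Euler critical load P_cr = π²EI/L_e² = π²×208000×72320/9020² = 1825 N.
P_allow = P_cr/n = 1825/4.6 = 396.7 N.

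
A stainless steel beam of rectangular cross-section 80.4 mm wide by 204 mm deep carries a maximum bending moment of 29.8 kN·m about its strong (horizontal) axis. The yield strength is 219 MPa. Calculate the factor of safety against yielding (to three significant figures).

n = 4.10

Section modulus S = bh²/6 = 80.4×204²/6 = 557700 mm³.
σ = M/S = 2.9800×10^7/557700 = 53.44 MPa.
n = 219/53.44 = 4.098.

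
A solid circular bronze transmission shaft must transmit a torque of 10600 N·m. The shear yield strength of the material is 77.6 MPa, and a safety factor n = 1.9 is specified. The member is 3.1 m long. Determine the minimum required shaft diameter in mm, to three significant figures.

Allowable shear stress τ_allow = 77.6/1.9 = 40.84 MPa.
For a solid shaft τ = 16T/(πd³), so d³ = 16T/(π τ_allow) = 16×1.0600×10^7/(π×40.84) = 1.322×10^6 mm³.
d = (1.322×10^6)^(1/3) = 109.7 mm.

d = 110 mm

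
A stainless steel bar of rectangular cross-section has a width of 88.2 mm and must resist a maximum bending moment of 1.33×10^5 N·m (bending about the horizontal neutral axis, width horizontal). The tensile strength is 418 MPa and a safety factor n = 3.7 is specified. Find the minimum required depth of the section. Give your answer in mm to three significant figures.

σ_allow = 418/3.7 = 113.0 MPa.
For a rectangular section σ = 6M/(bh²), so h² = 6M/(b σ_allow) = 6×1.3300×10^8/(88.2×113.0) = 80090 mm².
h = 283.0 mm.

h = 283 mm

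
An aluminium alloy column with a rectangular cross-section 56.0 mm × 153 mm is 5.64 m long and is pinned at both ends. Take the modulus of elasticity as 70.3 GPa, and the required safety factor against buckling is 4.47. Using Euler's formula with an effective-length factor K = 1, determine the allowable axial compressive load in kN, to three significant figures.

Buckling occurs about the weak axis: I_min = h·b³/12 = 153×56.0³/12 = 2.239×10^6 mm⁴ (b = 56.0 mm is the smaller dimension).
Effective length L_e = KL = 1×5.64 m = 5640 mm.
Euler critical load P_cr = π²EI/L_e² = π²×70300×2.239×10^6/5640² = 48840 N.
P_allow = P_cr/n = 48840/4.47 = 10930 N.

P_allow = 10.9 kN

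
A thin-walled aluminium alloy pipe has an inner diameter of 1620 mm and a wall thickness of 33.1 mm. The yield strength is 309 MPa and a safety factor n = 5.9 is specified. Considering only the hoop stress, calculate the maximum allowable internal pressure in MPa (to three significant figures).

σ_allow = 309/5.9 = 52.37 MPa.
σ_h = pD/(2t) → p_allow = 2σ_allow t/D = 2×52.37×33.1/1620 = 2.140 MPa.

p_allow = 2.14 MPa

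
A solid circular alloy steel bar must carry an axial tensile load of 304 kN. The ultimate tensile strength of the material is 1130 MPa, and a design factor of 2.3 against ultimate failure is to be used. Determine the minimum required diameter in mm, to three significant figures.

d = 28.1 mm

Allowable stress σ_allow = 1130/2.3 = 491.3 MPa.
Required area A = F/σ_allow = 304000/491.3 = 618.8 mm².
A = πd²/4 → d = √(4A/π) = 28.07 mm.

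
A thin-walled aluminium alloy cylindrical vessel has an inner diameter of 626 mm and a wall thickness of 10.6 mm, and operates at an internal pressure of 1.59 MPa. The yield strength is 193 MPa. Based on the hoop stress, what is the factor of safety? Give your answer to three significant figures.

n = 4.11

σ_h = pD/(2t) = 1.59×626/(2×10.6) = 46.95 MPa.
n = 193/46.95 = 4.111.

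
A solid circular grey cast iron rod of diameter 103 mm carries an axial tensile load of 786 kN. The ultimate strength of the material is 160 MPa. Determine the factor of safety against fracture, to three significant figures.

n = 1.70

A = πd²/4 = 8332 mm².
σ = F/A = 786000/8332 = 94.33 MPa.
n = 160/94.33 = 1.696.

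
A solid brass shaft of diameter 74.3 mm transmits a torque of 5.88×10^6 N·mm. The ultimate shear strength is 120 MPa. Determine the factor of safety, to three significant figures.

τ = 16T/(πd³) = 16×5880000/(π×74.3³) = 73.01 MPa.
n = τ_limit/τ = 120/73.01 = 1.644.

n = 1.64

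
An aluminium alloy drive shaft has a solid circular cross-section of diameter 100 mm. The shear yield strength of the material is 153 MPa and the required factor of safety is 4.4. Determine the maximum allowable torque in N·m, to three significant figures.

T_allow = 6830 N·m

τ_allow = 153/4.4 = 34.77 MPa.
For a solid shaft T_allow = τ_allow·πd³/16; πd³/16 = π×100³/16 = 196300 mm³.
T_allow = 34.77×196300 = 6.828×10^6 N·mm = 6828 N·m.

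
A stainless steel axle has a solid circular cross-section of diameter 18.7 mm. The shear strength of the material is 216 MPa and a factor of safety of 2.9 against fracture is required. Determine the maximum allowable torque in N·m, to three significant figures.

τ_allow = 216/2.9 = 74.48 MPa.
For a solid shaft T_allow = τ_allow·πd³/16; πd³/16 = π×18.7³/16 = 1284 mm³.
T_allow = 74.48×1284 = 95630 N·mm = 95.63 N·m.

T_allow = 95.6 N·m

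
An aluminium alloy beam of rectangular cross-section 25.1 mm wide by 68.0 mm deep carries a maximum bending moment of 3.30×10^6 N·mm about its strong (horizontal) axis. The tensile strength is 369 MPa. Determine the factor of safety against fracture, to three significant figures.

Section modulus S = bh²/6 = 25.1×68.0²/6 = 19340 mm³.
σ = M/S = 3300000/19340 = 170.6 MPa.
n = 369/170.6 = 2.163.

n = 2.16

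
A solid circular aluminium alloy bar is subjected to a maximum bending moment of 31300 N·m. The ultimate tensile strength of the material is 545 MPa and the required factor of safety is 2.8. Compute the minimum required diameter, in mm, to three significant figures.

d = 118 mm

σ_allow = 545/2.8 = 194.6 MPa.
For a solid circular section σ = 32M/(πd³), so d³ = 32M/(π σ_allow) = 32×3.1300×10^7/(π×194.6) = 1.638×10^6 mm³.
d = 117.9 mm.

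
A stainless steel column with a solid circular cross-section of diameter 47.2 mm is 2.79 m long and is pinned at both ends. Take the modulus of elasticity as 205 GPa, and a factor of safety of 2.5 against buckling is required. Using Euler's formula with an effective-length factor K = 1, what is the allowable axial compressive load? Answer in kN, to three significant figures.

P_allow = 25.3 kN

I = πd⁴/64 = π×47.2⁴/64 = 243600 mm⁴.
Effective length L_e = KL = 1×2.79 m = 2790 mm.
Euler critical load P_cr = π²EI/L_e² = π²×205000×243600/2790² = 63330 N.
P_allow = P_cr/n = 63330/2.5 = 25330 N.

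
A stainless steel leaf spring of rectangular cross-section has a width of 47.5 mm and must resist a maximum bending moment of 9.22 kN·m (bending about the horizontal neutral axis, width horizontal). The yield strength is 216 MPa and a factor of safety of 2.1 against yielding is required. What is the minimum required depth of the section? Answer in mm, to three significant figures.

h = 106 mm

σ_allow = 216/2.1 = 102.9 MPa.
For a rectangular section σ = 6M/(bh²), so h² = 6M/(b σ_allow) = 6×9220000/(47.5×102.9) = 11320 mm².
h = 106.4 mm.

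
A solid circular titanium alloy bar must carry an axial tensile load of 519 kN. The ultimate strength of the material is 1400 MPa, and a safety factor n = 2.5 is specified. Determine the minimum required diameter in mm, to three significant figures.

d = 34.4 mm

Allowable stress σ_allow = 1400/2.5 = 560.0 MPa.
Required area A = F/σ_allow = 519000/560.0 = 926.8 mm².
A = πd²/4 → d = √(4A/π) = 34.35 mm.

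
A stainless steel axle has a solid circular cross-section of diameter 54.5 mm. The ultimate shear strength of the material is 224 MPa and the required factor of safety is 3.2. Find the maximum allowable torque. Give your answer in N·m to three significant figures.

τ_allow = 224/3.2 = 70.00 MPa.
For a solid shaft T_allow = τ_allow·πd³/16; πd³/16 = π×54.5³/16 = 31780 mm³.
T_allow = 70.00×31780 = 2.225×10^6 N·mm = 2225 N·m.

T_allow = 2220 N·m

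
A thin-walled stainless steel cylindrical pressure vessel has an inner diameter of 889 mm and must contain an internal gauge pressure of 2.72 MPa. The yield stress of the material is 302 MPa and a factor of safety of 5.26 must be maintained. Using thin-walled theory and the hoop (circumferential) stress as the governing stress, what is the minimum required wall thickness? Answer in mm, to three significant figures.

σ_allow = 302/5.26 = 57.41 MPa.
Hoop stress σ_h = pD/(2t), so t = pD/(2σ_allow) = 2.72×889/(2×57.41) = 21.06 mm.

t = 21.1 mm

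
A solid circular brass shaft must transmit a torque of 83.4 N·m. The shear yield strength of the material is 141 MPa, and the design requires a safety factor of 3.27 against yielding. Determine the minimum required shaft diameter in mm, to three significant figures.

d = 21.4 mm

Allowable shear stress τ_allow = 141/3.27 = 43.12 MPa.
For a solid shaft τ = 16T/(πd³), so d³ = 16T/(π τ_allow) = 16×83400/(π×43.12) = 9851 mm³.
d = (9851)^(1/3) = 21.44 mm.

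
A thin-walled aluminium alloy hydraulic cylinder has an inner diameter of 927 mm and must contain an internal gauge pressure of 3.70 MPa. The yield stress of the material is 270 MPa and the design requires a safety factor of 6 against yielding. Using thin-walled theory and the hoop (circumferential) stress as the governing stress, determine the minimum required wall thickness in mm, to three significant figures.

t = 38.1 mm

σ_allow = 270/6 = 45.00 MPa.
Hoop stress σ_h = pD/(2t), so t = pD/(2σ_allow) = 3.70×927/(2×45.00) = 38.11 mm.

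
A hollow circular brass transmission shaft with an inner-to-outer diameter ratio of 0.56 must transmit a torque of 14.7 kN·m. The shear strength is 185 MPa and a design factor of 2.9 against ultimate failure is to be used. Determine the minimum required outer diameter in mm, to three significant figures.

d_o = 109 mm

τ_allow = 185/2.9 = 63.79 MPa.
For a hollow shaft τ = 16T/[πd_o³(1−k⁴)] with k = 0.56, so 1−k⁴ = 0.9017.
d_o³ = 16T/[π τ_allow (1−k⁴)] = 16×1.4700×10^7/(π×63.79×0.9017) = 1.302×10^6 mm³.
d_o = 109.2 mm.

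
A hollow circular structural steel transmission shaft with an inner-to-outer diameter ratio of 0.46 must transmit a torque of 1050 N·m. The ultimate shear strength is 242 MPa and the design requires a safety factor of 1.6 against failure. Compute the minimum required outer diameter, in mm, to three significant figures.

d_o = 33.3 mm

τ_allow = 242/1.6 = 151.2 MPa.
For a hollow shaft τ = 16T/[πd_o³(1−k⁴)] with k = 0.46, so 1−k⁴ = 0.9552.
d_o³ = 16T/[π τ_allow (1−k⁴)] = 16×1050000/(π×151.2×0.9552) = 37010 mm³.
d_o = 33.33 mm.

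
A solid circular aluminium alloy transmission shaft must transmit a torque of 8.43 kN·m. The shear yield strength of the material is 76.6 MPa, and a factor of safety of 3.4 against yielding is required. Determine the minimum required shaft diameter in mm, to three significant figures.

Allowable shear stress τ_allow = 76.6/3.4 = 22.53 MPa.
For a solid shaft τ = 16T/(πd³), so d³ = 16T/(π τ_allow) = 16×8430000/(π×22.53) = 1.906×10^6 mm³.
d = (1.906×10^6)^(1/3) = 124.0 mm.

d = 124 mm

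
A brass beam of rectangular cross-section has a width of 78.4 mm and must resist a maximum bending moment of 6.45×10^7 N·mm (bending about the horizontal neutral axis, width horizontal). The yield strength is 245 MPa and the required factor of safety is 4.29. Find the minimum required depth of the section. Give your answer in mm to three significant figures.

σ_allow = 245/4.29 = 57.11 MPa.
For a rectangular section σ = 6M/(bh²), so h² = 6M/(b σ_allow) = 6×6.4500×10^7/(78.4×57.11) = 86430 mm².
h = 294.0 mm.

h = 294 mm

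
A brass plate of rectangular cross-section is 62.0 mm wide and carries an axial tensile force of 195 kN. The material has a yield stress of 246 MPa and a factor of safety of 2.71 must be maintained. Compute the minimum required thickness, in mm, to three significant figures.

σ_allow = 246/2.71 = 90.77 MPa.
Required area A = F/σ_allow = 195000/90.77 = 2148 mm².
t = A/w = 2148/62.0 = 34.65 mm.

t = 34.6 mm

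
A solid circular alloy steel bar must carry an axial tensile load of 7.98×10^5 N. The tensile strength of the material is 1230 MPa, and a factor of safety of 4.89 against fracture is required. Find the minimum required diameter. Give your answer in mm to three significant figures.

d = 63.6 mm

Allowable stress σ_allow = 1230/4.89 = 251.5 MPa.
Required area A = F/σ_allow = 798000/251.5 = 3173 mm².
A = πd²/4 → d = √(4A/π) = 63.56 mm.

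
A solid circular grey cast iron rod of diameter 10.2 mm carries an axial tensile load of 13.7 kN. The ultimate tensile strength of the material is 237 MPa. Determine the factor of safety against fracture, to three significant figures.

n = 1.41

A = πd²/4 = 81.71 mm².
σ = F/A = 13700/81.71 = 167.7 MPa.
n = 237/167.7 = 1.414.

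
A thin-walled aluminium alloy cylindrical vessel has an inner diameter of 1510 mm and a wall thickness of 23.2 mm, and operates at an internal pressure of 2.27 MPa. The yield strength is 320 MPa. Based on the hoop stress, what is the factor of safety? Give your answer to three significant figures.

n = 4.33

σ_h = pD/(2t) = 2.27×1510/(2×23.2) = 73.87 MPa.
n = 320/73.87 = 4.332.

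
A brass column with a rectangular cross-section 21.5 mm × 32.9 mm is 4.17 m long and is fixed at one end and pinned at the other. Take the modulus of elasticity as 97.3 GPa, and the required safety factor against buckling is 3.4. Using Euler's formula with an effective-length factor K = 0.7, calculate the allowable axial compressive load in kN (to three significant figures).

P_allow = 0.903 kN

Buckling occurs about the weak axis: I_min = h·b³/12 = 32.9×21.5³/12 = 27250 mm⁴ (b = 21.5 mm is the smaller dimension).
Effective length L_e = KL = 0.7×4.17 m = 2919 mm.
Euler critical load P_cr = π²EI/L_e² = π²×97300×27250/2919² = 3071 N.
P_allow = P_cr/n = 3071/3.4 = 903.2 N.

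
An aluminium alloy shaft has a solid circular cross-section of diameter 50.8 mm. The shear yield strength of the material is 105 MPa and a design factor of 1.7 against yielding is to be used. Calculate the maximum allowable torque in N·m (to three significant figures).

τ_allow = 105/1.7 = 61.76 MPa.
For a solid shaft T_allow = τ_allow·πd³/16; πd³/16 = π×50.8³/16 = 25740 mm³.
T_allow = 61.76×25740 = 1.590×10^6 N·mm = 1590 N·m.

T_allow = 1590 N·m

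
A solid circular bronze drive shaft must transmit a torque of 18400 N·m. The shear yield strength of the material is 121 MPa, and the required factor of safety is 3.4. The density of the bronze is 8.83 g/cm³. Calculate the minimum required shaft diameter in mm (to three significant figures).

d = 138 mm

Allowable shear stress τ_allow = 121/3.4 = 35.59 MPa.
For a solid shaft τ = 16T/(πd³), so d³ = 16T/(π τ_allow) = 16×1.8400×10^7/(π×35.59) = 2.633×10^6 mm³.
d = (2.633×10^6)^(1/3) = 138.1 mm.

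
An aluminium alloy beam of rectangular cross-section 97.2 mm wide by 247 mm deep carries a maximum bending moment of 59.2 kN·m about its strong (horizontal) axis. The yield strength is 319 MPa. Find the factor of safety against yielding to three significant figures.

Section modulus S = bh²/6 = 97.2×247²/6 = 988300 mm³.
σ = M/S = 5.9200×10^7/988300 = 59.90 MPa.
n = 319/59.90 = 5.326.

n = 5.33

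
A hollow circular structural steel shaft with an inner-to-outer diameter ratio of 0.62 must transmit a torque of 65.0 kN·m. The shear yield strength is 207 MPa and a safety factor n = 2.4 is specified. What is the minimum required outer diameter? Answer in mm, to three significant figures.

d_o = 165 mm

τ_allow = 207/2.4 = 86.25 MPa.
For a hollow shaft τ = 16T/[πd_o³(1−k⁴)] with k = 0.62, so 1−k⁴ = 0.8522.
d_o³ = 16T/[π τ_allow (1−k⁴)] = 16×6.5000×10^7/(π×86.25×0.8522) = 4.504×10^6 mm³.
d_o = 165.1 mm.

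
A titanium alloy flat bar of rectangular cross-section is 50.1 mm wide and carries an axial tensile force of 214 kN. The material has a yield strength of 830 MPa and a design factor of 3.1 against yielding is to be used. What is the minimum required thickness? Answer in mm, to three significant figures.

σ_allow = 830/3.1 = 267.7 MPa.
Required area A = F/σ_allow = 214000/267.7 = 799.3 mm².
t = A/w = 799.3/50.1 = 15.95 mm.

t = 16.0 mm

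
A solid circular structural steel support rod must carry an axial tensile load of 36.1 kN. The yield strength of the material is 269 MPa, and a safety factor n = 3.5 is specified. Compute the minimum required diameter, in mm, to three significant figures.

d = 24.5 mm

Allowable stress σ_allow = 269/3.5 = 76.86 MPa.
Required area A = F/σ_allow = 36100/76.86 = 469.7 mm².
A = πd²/4 → d = √(4A/π) = 24.45 mm.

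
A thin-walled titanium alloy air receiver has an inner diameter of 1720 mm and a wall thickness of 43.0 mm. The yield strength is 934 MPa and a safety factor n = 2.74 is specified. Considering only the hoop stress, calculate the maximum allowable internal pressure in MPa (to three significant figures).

p_allow = 17.0 MPa

σ_allow = 934/2.74 = 340.9 MPa.
σ_h = pD/(2t) → p_allow = 2σ_allow t/D = 2×340.9×43.0/1720 = 17.04 MPa.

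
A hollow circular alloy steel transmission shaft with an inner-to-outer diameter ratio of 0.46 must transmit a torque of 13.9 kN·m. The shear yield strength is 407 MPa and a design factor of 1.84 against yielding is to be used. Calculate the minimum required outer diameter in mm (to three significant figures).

d_o = 69.5 mm

τ_allow = 407/1.84 = 221.2 MPa.
For a hollow shaft τ = 16T/[πd_o³(1−k⁴)] with k = 0.46, so 1−k⁴ = 0.9552.
d_o³ = 16T/[π τ_allow (1−k⁴)] = 16×1.3900×10^7/(π×221.2×0.9552) = 335000 mm³.
d_o = 69.45 mm.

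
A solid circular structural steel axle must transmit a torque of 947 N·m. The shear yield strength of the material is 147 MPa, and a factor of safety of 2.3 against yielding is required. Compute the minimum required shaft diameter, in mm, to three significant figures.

Allowable shear stress τ_allow = 147/2.3 = 63.91 MPa.
For a solid shaft τ = 16T/(πd³), so d³ = 16T/(π τ_allow) = 16×947000/(π×63.91) = 75460 mm³.
d = (75460)^(1/3) = 42.26 mm.

d = 42.3 mm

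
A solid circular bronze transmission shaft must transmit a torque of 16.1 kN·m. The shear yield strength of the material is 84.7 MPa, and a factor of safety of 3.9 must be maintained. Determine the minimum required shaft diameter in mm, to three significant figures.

d = 156 mm

Allowable shear stress τ_allow = 84.7/3.9 = 21.72 MPa.
For a solid shaft τ = 16T/(πd³), so d³ = 16T/(π τ_allow) = 16×1.6100×10^7/(π×21.72) = 3.776×10^6 mm³.
d = (3.776×10^6)^(1/3) = 155.7 mm.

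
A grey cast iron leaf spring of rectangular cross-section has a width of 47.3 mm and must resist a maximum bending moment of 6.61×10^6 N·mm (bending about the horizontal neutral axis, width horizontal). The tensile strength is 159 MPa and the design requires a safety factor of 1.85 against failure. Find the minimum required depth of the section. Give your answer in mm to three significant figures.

σ_allow = 159/1.85 = 85.95 MPa.
For a rectangular section σ = 6M/(bh²), so h² = 6M/(b σ_allow) = 6×6610000/(47.3×85.95) = 9756 mm².
h = 98.77 mm.

h = 98.8 mm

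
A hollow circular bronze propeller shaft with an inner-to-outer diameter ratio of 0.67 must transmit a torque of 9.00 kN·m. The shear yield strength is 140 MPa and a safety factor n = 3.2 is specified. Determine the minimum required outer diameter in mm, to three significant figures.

τ_allow = 140/3.2 = 43.75 MPa.
For a hollow shaft τ = 16T/[πd_o³(1−k⁴)] with k = 0.67, so 1−k⁴ = 0.7985.
d_o³ = 16T/[π τ_allow (1−k⁴)] = 16×9000000/(π×43.75×0.7985) = 1.312×10^6 mm³.
d_o = 109.5 mm.

d_o = 109 mm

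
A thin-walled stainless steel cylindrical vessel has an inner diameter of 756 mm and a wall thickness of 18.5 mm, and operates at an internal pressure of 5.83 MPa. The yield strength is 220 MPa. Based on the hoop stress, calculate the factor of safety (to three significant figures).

σ_h = pD/(2t) = 5.83×756/(2×18.5) = 119.1 MPa.
n = 220/119.1 = 1.847.

n = 1.85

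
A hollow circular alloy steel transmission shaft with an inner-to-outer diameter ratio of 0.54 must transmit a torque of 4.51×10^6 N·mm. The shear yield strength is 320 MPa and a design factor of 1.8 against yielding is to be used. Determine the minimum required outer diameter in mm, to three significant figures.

τ_allow = 320/1.8 = 177.8 MPa.
For a hollow shaft τ = 16T/[πd_o³(1−k⁴)] with k = 0.54, so 1−k⁴ = 0.9150.
d_o³ = 16T/[π τ_allow (1−k⁴)] = 16×4510000/(π×177.8×0.9150) = 141200 mm³.
d_o = 52.07 mm.

d_o = 52.1 mm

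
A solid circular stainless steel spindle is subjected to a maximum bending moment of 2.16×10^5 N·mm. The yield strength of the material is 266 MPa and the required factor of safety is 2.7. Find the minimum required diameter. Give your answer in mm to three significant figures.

d = 28.2 mm

σ_allow = 266/2.7 = 98.52 MPa.
For a solid circular section σ = 32M/(πd³), so d³ = 32M/(π σ_allow) = 32×216000/(π×98.52) = 22330 mm³.
d = 28.16 mm.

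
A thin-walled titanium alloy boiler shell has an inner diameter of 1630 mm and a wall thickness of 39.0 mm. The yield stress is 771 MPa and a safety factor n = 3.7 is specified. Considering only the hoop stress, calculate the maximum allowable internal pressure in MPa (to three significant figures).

σ_allow = 771/3.7 = 208.4 MPa.
σ_h = pD/(2t) → p_allow = 2σ_allow t/D = 2×208.4×39.0/1630 = 9.971 MPa.

p_allow = 9.97 MPa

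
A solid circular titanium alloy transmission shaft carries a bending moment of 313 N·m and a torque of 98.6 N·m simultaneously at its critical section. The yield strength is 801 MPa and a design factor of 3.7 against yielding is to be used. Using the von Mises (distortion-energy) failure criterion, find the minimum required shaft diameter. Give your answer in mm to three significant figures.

σ_allow = σ_y/n = 801/3.7 = 216.5 MPa.
For a solid shaft σ_b = 32M/(πd³) and τ = 16T/(πd³), so the von Mises stress is σ' = (16/πd³)·√(4M²+3T²).
√(4M²+3T²) = √(4×(313000)² + 3×(98600)²) = 648900 N·mm.
d³ = 16×648900/(π×216.5) = 15270 mm³.
d = 24.81 mm.

d = 24.8 mm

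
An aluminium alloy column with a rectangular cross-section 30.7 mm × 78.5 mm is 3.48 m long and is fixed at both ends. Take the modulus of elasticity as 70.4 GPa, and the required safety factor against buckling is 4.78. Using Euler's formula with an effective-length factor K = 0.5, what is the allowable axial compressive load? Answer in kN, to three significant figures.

P_allow = 9.09 kN

Buckling occurs about the weak axis: I_min = h·b³/12 = 78.5×30.7³/12 = 189300 mm⁴ (b = 30.7 mm is the smaller dimension).
Effective length L_e = KL = 0.5×3.48 m = 1740 mm.
Euler critical load P_cr = π²EI/L_e² = π²×70400×189300/1740² = 43440 N.
P_allow = P_cr/n = 43440/4.78 = 9088 N.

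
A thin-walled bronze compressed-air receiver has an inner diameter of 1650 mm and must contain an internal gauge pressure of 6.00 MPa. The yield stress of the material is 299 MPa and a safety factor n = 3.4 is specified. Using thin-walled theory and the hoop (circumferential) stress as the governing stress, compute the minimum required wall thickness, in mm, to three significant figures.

t = 56.3 mm

σ_allow = 299/3.4 = 87.94 MPa.
Hoop stress σ_h = pD/(2t), so t = pD/(2σ_allow) = 6.00×1650/(2×87.94) = 56.29 mm.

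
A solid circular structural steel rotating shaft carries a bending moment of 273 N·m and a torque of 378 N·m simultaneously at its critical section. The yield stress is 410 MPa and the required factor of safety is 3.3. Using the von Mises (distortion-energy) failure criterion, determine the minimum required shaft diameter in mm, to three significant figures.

d = 32.7 mm

σ_allow = σ_y/n = 410/3.3 = 124.2 MPa.
For a solid shaft σ_b = 32M/(πd³) and τ = 16T/(πd³), so the von Mises stress is σ' = (16/πd³)·√(4M²+3T²).
√(4M²+3T²) = √(4×(273000)² + 3×(378000)²) = 852500 N·mm.
d³ = 16×852500/(π×124.2) = 34950 mm³.
d = 32.69 mm.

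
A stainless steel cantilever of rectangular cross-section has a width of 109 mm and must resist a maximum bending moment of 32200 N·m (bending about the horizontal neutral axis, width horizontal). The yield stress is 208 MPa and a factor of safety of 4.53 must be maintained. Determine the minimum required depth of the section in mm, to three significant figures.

σ_allow = 208/4.53 = 45.92 MPa.
For a rectangular section σ = 6M/(bh²), so h² = 6M/(b σ_allow) = 6×3.2200×10^7/(109×45.92) = 38600 mm².
h = 196.5 mm.

h = 196 mm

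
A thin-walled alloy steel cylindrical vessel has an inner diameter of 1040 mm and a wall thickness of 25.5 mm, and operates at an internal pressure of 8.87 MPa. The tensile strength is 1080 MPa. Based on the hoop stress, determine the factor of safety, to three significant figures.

n = 5.97

σ_h = pD/(2t) = 8.87×1040/(2×25.5) = 180.9 MPa.
n = 1080/180.9 = 5.971.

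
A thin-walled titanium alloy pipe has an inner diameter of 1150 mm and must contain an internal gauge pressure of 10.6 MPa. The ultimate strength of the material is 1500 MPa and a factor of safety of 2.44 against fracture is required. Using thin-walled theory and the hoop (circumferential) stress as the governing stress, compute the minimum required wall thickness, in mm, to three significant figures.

t = 9.91 mm

σ_allow = 1500/2.44 = 614.8 MPa.
Hoop stress σ_h = pD/(2t), so t = pD/(2σ_allow) = 10.6×1150/(2×614.8) = 9.915 mm.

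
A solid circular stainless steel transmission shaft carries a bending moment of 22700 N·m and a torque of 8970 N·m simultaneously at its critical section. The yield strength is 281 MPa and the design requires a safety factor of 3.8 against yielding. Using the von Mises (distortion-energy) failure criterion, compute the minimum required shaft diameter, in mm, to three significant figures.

d = 149 mm

σ_allow = σ_y/n = 281/3.8 = 73.95 MPa.
For a solid shaft σ_b = 32M/(πd³) and τ = 16T/(πd³), so the von Mises stress is σ' = (16/πd³)·√(4M²+3T²).
√(4M²+3T²) = √(4×(2.270×10^7)² + 3×(8.970×10^6)²) = 4.798×10^7 N·mm.
d³ = 16×4.798×10^7/(π×73.95) = 3.305×10^6 mm³.
d = 149.0 mm.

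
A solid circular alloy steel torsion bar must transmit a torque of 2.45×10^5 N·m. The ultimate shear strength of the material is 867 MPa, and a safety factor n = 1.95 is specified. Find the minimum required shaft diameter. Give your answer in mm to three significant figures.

d = 141 mm

Allowable shear stress τ_allow = 867/1.95 = 444.6 MPa.
For a solid shaft τ = 16T/(πd³), so d³ = 16T/(π τ_allow) = 16×2.4500×10^8/(π×444.6) = 2.806×10^6 mm³.
d = (2.806×10^6)^(1/3) = 141.1 mm.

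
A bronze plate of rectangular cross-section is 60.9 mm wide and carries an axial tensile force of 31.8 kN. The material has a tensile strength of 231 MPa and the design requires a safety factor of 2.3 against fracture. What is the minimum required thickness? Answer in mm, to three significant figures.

t = 5.20 mm

σ_allow = 231/2.3 = 100.4 MPa.
Required area A = F/σ_allow = 31800/100.4 = 316.6 mm².
t = A/w = 316.6/60.9 = 5.199 mm.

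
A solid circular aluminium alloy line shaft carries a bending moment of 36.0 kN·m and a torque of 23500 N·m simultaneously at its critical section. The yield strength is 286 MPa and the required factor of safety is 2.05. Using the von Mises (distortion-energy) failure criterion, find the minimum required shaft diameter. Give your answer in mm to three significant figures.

σ_allow = σ_y/n = 286/2.05 = 139.5 MPa.
For a solid shaft σ_b = 32M/(πd³) and τ = 16T/(πd³), so the von Mises stress is σ' = (16/πd³)·√(4M²+3T²).
√(4M²+3T²) = √(4×(3.600×10^7)² + 3×(2.350×10^7)²) = 8.271×10^7 N·mm.
d³ = 16×8.271×10^7/(π×139.5) = 3.019×10^6 mm³.
d = 144.5 mm.

d = 145 mm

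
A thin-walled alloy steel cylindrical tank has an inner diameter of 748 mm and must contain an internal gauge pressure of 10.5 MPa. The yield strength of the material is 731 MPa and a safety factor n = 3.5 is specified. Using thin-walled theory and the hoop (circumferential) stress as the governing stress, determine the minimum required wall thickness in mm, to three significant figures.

σ_allow = 731/3.5 = 208.9 MPa.
Hoop stress σ_h = pD/(2t), so t = pD/(2σ_allow) = 10.5×748/(2×208.9) = 18.80 mm.

t = 18.8 mm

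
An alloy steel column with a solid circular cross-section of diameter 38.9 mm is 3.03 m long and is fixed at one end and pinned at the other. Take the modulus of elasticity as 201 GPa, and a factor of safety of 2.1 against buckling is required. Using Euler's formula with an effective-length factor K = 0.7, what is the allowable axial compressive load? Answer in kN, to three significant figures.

I = πd⁴/64 = π×38.9⁴/64 = 112400 mm⁴.
Effective length L_e = KL = 0.7×3.03 m = 2121 mm.
Euler critical load P_cr = π²EI/L_e² = π²×201000×112400/2121² = 49570 N.
P_allow = P_cr/n = 49570/2.1 = 23600 N.

P_allow = 23.6 kN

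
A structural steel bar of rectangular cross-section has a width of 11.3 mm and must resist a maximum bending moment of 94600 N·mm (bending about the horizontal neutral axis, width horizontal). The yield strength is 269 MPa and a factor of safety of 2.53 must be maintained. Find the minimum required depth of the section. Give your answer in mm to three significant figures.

σ_allow = 269/2.53 = 106.3 MPa.
For a rectangular section σ = 6M/(bh²), so h² = 6M/(b σ_allow) = 6×94600/(11.3×106.3) = 472.4 mm².
h = 21.74 mm.

h = 21.7 mm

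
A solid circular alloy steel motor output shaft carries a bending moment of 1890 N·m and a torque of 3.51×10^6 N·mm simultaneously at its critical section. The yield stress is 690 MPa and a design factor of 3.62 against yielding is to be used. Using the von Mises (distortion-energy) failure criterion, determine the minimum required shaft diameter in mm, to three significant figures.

σ_allow = σ_y/n = 690/3.62 = 190.6 MPa.
For a solid shaft σ_b = 32M/(πd³) and τ = 16T/(πd³), so the von Mises stress is σ' = (16/πd³)·√(4M²+3T²).
√(4M²+3T²) = √(4×(1.890×10^6)² + 3×(3.510×10^6)²) = 7.159×10^6 N·mm.
d³ = 16×7.159×10^6/(π×190.6) = 191300 mm³.
d = 57.62 mm.

d = 57.6 mm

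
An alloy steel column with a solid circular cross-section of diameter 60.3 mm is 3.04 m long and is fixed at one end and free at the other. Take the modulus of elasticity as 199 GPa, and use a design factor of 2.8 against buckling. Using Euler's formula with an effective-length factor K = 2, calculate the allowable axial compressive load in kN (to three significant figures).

P_allow = 12.3 kN

I = πd⁴/64 = π×60.3⁴/64 = 649000 mm⁴.
Effective length L_e = KL = 2×3.04 m = 6080 mm.
Euler critical load P_cr = π²EI/L_e² = π²×199000×649000/6080² = 34480 N.
P_allow = P_cr/n = 34480/2.8 = 12310 N.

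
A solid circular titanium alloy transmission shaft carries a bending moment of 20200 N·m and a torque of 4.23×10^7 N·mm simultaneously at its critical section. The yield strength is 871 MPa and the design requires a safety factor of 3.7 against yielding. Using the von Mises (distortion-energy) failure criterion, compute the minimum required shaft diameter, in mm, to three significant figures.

σ_allow = σ_y/n = 871/3.7 = 235.4 MPa.
For a solid shaft σ_b = 32M/(πd³) and τ = 16T/(πd³), so the von Mises stress is σ' = (16/πd³)·√(4M²+3T²).
√(4M²+3T²) = √(4×(2.020×10^7)² + 3×(4.230×10^7)²) = 8.367×10^7 N·mm.
d³ = 16×8.367×10^7/(π×235.4) = 1.810×10^6 mm³.
d = 121.9 mm.

d = 122 mm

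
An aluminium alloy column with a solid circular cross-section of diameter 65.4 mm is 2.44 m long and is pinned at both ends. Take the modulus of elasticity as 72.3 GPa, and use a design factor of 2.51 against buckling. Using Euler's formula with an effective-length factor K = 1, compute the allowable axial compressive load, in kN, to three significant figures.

P_allow = 42.9 kN

I = πd⁴/64 = π×65.4⁴/64 = 898000 mm⁴.
Effective length L_e = KL = 1×2.44 m = 2440 mm.
Euler critical load P_cr = π²EI/L_e² = π²×72300×898000/2440² = 107600 N.
P_allow = P_cr/n = 107600/2.51 = 42880 N.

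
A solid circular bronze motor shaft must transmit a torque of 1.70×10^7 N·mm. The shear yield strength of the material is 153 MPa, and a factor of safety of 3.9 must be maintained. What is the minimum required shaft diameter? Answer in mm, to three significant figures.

d = 130 mm

Allowable shear stress τ_allow = 153/3.9 = 39.23 MPa.
For a solid shaft τ = 16T/(πd³), so d³ = 16T/(π τ_allow) = 16×1.7000×10^7/(π×39.23) = 2.207×10^6 mm³.
d = (2.207×10^6)^(1/3) = 130.2 mm.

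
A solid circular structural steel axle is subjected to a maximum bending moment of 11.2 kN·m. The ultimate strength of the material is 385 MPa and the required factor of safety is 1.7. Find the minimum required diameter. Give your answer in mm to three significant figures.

d = 79.6 mm

σ_allow = 385/1.7 = 226.5 MPa.
For a solid circular section σ = 32M/(πd³), so d³ = 32M/(π σ_allow) = 32×1.1200×10^7/(π×226.5) = 503700 mm³.
d = 79.57 mm.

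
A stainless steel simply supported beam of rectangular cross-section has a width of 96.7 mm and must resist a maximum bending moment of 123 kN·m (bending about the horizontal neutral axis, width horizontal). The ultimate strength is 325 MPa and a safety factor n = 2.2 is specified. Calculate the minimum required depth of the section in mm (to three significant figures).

σ_allow = 325/2.2 = 147.7 MPa.
For a rectangular section σ = 6M/(bh²), so h² = 6M/(b σ_allow) = 6×1.2300×10^8/(96.7×147.7) = 51660 mm².
h = 227.3 mm.

h = 227 mm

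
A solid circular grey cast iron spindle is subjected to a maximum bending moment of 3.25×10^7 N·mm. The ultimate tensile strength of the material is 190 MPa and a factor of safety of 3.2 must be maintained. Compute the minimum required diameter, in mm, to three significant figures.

σ_allow = 190/3.2 = 59.38 MPa.
For a solid circular section σ = 32M/(πd³), so d³ = 32M/(π σ_allow) = 32×3.2500×10^7/(π×59.38) = 5.575×10^6 mm³.
d = 177.3 mm.

d = 177 mm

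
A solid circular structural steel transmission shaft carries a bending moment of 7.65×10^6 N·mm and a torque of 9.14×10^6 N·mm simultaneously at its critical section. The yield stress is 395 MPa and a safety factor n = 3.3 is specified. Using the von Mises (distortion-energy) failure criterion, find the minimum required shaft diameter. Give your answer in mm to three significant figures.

d = 97.8 mm

σ_allow = σ_y/n = 395/3.3 = 119.7 MPa.
For a solid shaft σ_b = 32M/(πd³) and τ = 16T/(πd³), so the von Mises stress is σ' = (16/πd³)·√(4M²+3T²).
√(4M²+3T²) = √(4×(7.650×10^6)² + 3×(9.140×10^6)²) = 2.202×10^7 N·mm.
d³ = 16×2.202×10^7/(π×119.7) = 936800 mm³.
d = 97.85 mm.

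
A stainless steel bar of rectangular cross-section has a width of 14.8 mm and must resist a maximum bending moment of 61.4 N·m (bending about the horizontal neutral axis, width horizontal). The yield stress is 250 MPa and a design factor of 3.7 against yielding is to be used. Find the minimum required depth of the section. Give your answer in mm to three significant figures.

h = 19.2 mm

σ_allow = 250/3.7 = 67.57 MPa.
For a rectangular section σ = 6M/(bh²), so h² = 6M/(b σ_allow) = 6×61400/(14.8×67.57) = 368.4 mm².
h = 19.19 mm.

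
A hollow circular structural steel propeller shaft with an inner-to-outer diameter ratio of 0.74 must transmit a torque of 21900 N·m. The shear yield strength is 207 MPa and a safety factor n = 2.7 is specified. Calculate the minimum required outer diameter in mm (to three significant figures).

τ_allow = 207/2.7 = 76.67 MPa.
For a hollow shaft τ = 16T/[πd_o³(1−k⁴)] with k = 0.74, so 1−k⁴ = 0.7001.
d_o³ = 16T/[π τ_allow (1−k⁴)] = 16×2.1900×10^7/(π×76.67×0.7001) = 2.078×10^6 mm³.
d_o = 127.6 mm.

d_o = 128 mm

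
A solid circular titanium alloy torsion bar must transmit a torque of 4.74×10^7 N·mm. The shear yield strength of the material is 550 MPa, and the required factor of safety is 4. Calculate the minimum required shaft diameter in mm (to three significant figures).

d = 121 mm

Allowable shear stress τ_allow = 550/4 = 137.5 MPa.
For a solid shaft τ = 16T/(πd³), so d³ = 16T/(π τ_allow) = 16×4.7400×10^7/(π×137.5) = 1.756×10^6 mm³.
d = (1.756×10^6)^(1/3) = 120.6 mm.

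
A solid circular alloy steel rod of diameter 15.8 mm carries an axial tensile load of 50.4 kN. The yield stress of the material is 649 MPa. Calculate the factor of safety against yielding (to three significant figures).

n = 2.52

A = πd²/4 = 196.1 mm².
σ = F/A = 50400/196.1 = 257.1 MPa.
n = 649/257.1 = 2.525.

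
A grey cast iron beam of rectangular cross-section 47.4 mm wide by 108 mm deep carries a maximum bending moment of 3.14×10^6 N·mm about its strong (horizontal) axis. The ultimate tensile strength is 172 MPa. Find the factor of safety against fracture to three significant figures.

Section modulus S = bh²/6 = 47.4×108²/6 = 92150 mm³.
σ = M/S = 3140000/92150 = 34.08 MPa.
n = 172/34.08 = 5.047.

n = 5.05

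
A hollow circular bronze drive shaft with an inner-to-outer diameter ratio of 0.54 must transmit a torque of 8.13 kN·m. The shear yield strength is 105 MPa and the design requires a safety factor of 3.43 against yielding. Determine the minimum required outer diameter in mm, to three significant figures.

d_o = 114 mm

τ_allow = 105/3.43 = 30.61 MPa.
For a hollow shaft τ = 16T/[πd_o³(1−k⁴)] with k = 0.54, so 1−k⁴ = 0.9150.
d_o³ = 16T/[π τ_allow (1−k⁴)] = 16×8130000/(π×30.61×0.9150) = 1.478×10^6 mm³.
d_o = 113.9 mm.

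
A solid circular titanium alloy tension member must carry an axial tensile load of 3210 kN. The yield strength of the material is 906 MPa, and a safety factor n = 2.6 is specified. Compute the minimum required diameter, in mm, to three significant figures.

d = 108 mm

Allowable stress σ_allow = 906/2.6 = 348.5 MPa.
Required area A = F/σ_allow = 3210000/348.5 = 9212 mm².
A = πd²/4 → d = √(4A/π) = 108.3 mm.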